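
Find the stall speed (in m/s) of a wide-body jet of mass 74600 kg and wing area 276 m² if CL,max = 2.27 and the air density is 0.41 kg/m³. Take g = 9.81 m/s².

V_stall = 75.5 m/s

At stall, lift equals weight: L = W = m·g = 74600 × 9.81 = 7.318×10^5 N.
V_stall = √(2W/(ρ·S·CL,max)) = √(2 × 7.318×10^5 / (0.41 × 276 × 2.27))
V_stall = √5698 = 75.5 m/s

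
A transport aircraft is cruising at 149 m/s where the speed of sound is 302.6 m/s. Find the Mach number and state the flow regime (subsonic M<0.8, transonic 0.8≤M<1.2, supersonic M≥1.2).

M = v/a = 149 / 302.6 = 0.492
M = 0.492 → subsonic.

M = 0.492 (subsonic)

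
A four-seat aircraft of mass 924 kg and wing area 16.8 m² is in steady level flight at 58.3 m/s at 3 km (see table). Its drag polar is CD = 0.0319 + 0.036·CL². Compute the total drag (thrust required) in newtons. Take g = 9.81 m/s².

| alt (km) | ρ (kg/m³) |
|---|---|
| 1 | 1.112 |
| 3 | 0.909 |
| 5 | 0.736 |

At 3 km, from the table: ρ = 0.909 kg/m³.
Level flight ⇒ L = W = m·g = 924 × 9.81 = 9064.4 N.
Dynamic pressure q = 0.5 × 0.909 × 58.3² = 1545 Pa.
CL = W/(q·S) = 9064.4 / (1545 × 16.8) = 0.3493.
CD = 0.0319 + 0.036 × 0.3493² = 0.03629.
D = q·S·CD = 1545 × 16.8 × 0.03629 = 941.9 N

D = 942 N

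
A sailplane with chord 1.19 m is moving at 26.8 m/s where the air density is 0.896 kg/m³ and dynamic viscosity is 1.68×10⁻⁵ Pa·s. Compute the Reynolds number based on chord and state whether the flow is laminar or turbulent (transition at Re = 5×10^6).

Re = 1.7×10^6 (laminar)

Re = ρ·v·c/μ = 0.896 × 26.8 × 1.19 / (1.68×10⁻⁵) = 1.7×10^6
Since 1.7×10^6 < 5×10^6, the flow is laminar.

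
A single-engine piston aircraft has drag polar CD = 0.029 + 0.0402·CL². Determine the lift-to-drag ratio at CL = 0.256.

L/D = 8.09

CD = 0.029 + 0.0402 × 0.256² = 0.03163
L/D = CL/CD = 0.256 / 0.03163 = 8.09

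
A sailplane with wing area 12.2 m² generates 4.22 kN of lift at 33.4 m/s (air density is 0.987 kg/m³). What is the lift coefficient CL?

CL = 0.628

From L = ½ρv²S·CL, rearranging gives CL = 2L/(ρv²S).
CL = 2 × 4220 / (0.987 × 33.4² × 12.2) = 0.628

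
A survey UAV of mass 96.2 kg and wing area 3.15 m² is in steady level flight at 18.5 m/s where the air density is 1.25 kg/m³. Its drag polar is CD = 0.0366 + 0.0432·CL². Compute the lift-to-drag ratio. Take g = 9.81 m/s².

L/D = 11.5

Weight W = mg = 96.2 × 9.81 = 943.72 N; in level flight L = W.
Dynamic pressure q = 0.5 × 1.25 × 18.5² = 213.9 Pa.
CL = W/(q·S) = 943.72 / (213.9 × 3.15) = 1.401.
CD = 0.0366 + 0.0432 × 1.401² = 0.1213.
L/D = CL/CD = 1.401 / 0.1213 = 11.5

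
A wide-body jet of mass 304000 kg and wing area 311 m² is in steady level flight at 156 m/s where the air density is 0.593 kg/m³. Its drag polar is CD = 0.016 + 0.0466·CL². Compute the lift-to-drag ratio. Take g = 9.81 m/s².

Weight W = mg = 304000 × 9.81 = 2.9822×10^6 N; in level flight L = W.
Dynamic pressure q = 0.5 × 0.593 × 156² = 7216 Pa.
CL = W/(q·S) = 2.9822×10^6 / (7216 × 311) = 1.329.
CD = 0.016 + 0.0466 × 1.329² = 0.0983.
L/D = CL/CD = 1.329 / 0.0983 = 13.5

L/D = 13.5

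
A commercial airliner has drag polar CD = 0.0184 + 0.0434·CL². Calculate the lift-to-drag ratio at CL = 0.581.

L/D = 17.6

CD = 0.0184 + 0.0434 × 0.581² = 0.03305
L/D = CL/CD = 0.581 / 0.03305 = 17.6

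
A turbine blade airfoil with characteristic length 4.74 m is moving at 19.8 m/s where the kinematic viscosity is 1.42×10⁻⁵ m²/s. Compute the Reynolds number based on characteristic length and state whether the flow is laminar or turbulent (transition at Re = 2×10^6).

Re = v·c/ν = 19.8 × 4.74 / (1.42×10⁻⁵) = 6.61×10^6
Since 6.61×10^6 > 2×10^6, the flow is turbulent.

Re = 6.61×10^6 (turbulent)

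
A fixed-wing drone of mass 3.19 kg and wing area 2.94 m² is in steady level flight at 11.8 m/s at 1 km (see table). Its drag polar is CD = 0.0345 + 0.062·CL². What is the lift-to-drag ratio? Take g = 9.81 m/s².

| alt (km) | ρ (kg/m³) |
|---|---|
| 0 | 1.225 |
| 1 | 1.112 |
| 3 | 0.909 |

L/D = 3.85

At 1 km, from the table: ρ = 1.112 kg/m³.
Weight W = mg = 3.19 × 9.81 = 31.294 N; in level flight L = W.
q = ½ρv² = ½ × 1.112 × 11.8² = 77.42 Pa.
CL = 2W/(ρv²S) = 2×31.294/(1.112×11.8²×2.94) = 0.1375.
CD = 0.0345 + 0.062 × 0.1375² = 0.03567.
L/D = CL/CD = 0.1375 / 0.03567 = 3.85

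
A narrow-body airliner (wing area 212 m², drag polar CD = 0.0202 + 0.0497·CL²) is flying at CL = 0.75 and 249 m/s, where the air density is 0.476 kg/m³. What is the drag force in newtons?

CD = 0.0202 + 0.0497 × 0.75² = 0.04816
D = ½ρv²S·CD = ½ × 0.476 × 249² × 212 × 0.04816 = 1.51×10^5 N

D = 1.51×10^5 N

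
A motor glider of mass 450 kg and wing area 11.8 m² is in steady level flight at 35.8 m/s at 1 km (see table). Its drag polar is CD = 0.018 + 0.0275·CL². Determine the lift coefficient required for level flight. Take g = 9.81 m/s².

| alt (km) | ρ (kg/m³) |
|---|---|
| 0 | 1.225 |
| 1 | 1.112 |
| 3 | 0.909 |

CL = 0.525

At 1 km, from the table: ρ = 1.112 kg/m³.
Weight W = mg = 450 × 9.81 = 4414.5 N; in level flight L = W.
Dynamic pressure q = 0.5 × 1.112 × 35.8² = 712.6 Pa.
CL = W/(q·S) = 4414.5 / (712.6 × 11.8) = 0.525.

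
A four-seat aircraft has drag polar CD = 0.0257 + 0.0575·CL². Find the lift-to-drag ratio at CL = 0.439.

L/D = 11.9

CD = 0.0257 + 0.0575 × 0.439² = 0.03678
L/D = CL/CD = 0.439 / 0.03678 = 11.9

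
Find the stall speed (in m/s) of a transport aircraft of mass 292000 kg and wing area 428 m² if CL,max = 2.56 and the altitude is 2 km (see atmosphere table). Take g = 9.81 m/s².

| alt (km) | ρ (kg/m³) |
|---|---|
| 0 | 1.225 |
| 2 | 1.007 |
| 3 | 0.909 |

V_stall = 72.1 m/s

At 2 km, from the table: ρ = 1.007 kg/m³.
At stall, lift equals weight: L = W = m·g = 292000 × 9.81 = 2.865×10^6 N.
V_stall = √(2W/(ρ·S·CL,max)) = √(2 × 2.865×10^6 / (1.007 × 428 × 2.56))
V_stall = √5192 = 72.1 m/s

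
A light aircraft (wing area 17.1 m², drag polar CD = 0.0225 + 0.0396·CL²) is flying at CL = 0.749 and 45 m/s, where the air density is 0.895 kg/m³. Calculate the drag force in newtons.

D = 693 N

CD = 0.0225 + 0.0396 × 0.749² = 0.04472
D = ½ρv²S·CD = ½ × 0.895 × 45² × 17.1 × 0.04472 = 693 N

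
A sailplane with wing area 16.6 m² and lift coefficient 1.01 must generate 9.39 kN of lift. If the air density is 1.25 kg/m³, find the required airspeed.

v = 29.9 m/s

L = ½ρv²S·CL ⇒ v = √(2L/(ρ·S·CL))
v = √(2 × 9390 / (1.25 × 16.6 × 1.01)) = √896.1 = 29.9 m/s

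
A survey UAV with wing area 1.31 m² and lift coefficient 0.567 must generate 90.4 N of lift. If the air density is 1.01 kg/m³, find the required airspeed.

v = 15.5 m/s

L = ½ρv²S·CL ⇒ v = √(2L/(ρ·S·CL))
v = √(2 × 90.4 / (1.01 × 1.31 × 0.567)) = √241 = 15.5 m/s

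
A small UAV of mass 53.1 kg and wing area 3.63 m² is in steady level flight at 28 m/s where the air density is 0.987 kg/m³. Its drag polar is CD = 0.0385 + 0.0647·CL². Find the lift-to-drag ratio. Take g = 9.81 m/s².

Level flight ⇒ L = W = m·g = 53.1 × 9.81 = 520.91 N.
q = ½ρv² = ½ × 0.987 × 28² = 386.9 Pa.
Required CL = L/(qS) = 520.91/(386.9·3.63) = 0.3709.
CD = 0.0385 + 0.0647 × 0.3709² = 0.0474.
L/D = CL/CD = 0.3709 / 0.0474 = 7.82

L/D = 7.82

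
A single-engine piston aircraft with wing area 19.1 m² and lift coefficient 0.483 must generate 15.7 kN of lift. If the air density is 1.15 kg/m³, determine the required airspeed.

v = 54.4 m/s

L = ½ρv²S·CL ⇒ v = √(2L/(ρ·S·CL))
v = √(2 × 15700 / (1.15 × 19.1 × 0.483)) = √2960 = 54.4 m/s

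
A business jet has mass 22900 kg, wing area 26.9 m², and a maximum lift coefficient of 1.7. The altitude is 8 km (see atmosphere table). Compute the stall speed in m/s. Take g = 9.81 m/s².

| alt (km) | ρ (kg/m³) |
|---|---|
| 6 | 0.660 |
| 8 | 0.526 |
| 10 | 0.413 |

V_stall = 137 m/s

At 8 km, from the table: ρ = 0.526 kg/m³.
Weight W = mg = 22900 × 9.81 = 2.246×10^5 N.
V_stall = √(2W/(ρ·S·CL,max)) = √(2 × 2.246×10^5 / (0.526 × 26.9 × 1.7))
V_stall = √18680 = 137 m/s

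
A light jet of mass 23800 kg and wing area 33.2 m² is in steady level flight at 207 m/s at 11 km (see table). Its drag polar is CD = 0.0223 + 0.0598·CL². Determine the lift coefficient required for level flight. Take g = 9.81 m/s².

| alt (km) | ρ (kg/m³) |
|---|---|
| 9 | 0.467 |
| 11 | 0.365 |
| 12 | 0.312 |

CL = 0.899

At 11 km, from the table: ρ = 0.365 kg/m³.
In steady level flight, lift balances weight: W = mg = 23800 × 9.81 = 2.3348×10^5 N.
q = ½ρv² = ½ × 0.365 × 207² = 7820 Pa.
CL = W/(q·S) = 2.3348×10^5 / (7820 × 33.2) = 0.8993.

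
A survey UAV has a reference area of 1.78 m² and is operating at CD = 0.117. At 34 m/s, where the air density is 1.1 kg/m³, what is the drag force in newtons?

D = ½ρv²S·CD = ½ × 1.1 × 34² × 1.78 × 0.117 = 132 N

D = 132 N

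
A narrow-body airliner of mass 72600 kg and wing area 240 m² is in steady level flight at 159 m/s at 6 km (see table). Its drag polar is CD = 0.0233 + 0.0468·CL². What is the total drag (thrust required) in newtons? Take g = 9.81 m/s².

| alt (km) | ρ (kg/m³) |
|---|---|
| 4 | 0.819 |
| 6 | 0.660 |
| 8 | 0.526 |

D = 58500 N

At 6 km, from the table: ρ = 0.660 kg/m³.
In steady level flight, lift balances weight: W = mg = 72600 × 9.81 = 7.1221×10^5 N.
q = ½ρv² = ½ × 0.66 × 159² = 8343 Pa.
CL = W/(q·S) = 7.1221×10^5 / (8343 × 240) = 0.3557.
CD = 0.0233 + 0.0468 × 0.3557² = 0.02922.
D = q·S·CD = 8343 × 240 × 0.02922 = 58510 N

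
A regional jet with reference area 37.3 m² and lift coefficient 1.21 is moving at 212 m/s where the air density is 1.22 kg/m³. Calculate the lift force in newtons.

L = ½ρv²S·CL = ½ × 1.22 × 212² × 37.3 × 1.21 = 1.24×10^6 N ≈ 1240 kN

L = 1.24×10^6 N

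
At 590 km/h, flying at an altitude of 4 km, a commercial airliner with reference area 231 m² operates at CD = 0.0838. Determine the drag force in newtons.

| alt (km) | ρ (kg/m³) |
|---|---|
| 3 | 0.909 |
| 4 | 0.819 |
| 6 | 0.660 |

At 4 km, from the table: ρ = 0.819 kg/m³.
Convert speed: v = 590 km/h ÷ 3.6 = 163.9 m/s.
D = ½ρv²S·CD = ½ × 0.819 × 163.9² × 231 × 0.0838 = 2.13×10^5 N ≈ 213 kN

D = 2.13×10^5 N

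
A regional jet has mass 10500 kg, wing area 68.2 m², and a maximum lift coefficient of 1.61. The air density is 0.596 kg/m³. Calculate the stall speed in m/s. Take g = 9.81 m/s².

V_stall = 56.1 m/s

At stall, lift equals weight: L = W = m·g = 10500 × 9.81 = 1.03×10^5 N.
V_stall = √(2W/(ρ·S·CL,max)) = √(2 × 1.03×10^5 / (0.596 × 68.2 × 1.61))
V_stall = √3148 = 56.1 m/s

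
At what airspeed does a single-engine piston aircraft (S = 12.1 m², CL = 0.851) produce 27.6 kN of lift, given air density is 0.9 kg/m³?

v = 77.2 m/s

L = ½ρv²S·CL ⇒ v = √(2L/(ρ·S·CL))
v = √(2 × 27600 / (0.9 × 12.1 × 0.851)) = √5956 = 77.2 m/s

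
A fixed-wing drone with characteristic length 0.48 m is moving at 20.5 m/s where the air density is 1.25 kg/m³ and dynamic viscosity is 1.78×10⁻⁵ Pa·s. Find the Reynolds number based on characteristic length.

Re = 6.91×10^5

Re = ρ·v·c/μ = 1.25 × 20.5 × 0.48 / (1.78×10⁻⁵) = 6.91×10^5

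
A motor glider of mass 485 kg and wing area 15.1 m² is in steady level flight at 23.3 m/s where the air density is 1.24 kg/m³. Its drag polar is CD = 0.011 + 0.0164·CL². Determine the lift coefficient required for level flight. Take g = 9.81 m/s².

Level flight ⇒ L = W = m·g = 485 × 9.81 = 4757.9 N.
q = ½ρv² = ½ × 1.24 × 23.3² = 336.6 Pa.
Required CL = L/(qS) = 4757.9/(336.6·15.1) = 0.9361.

CL = 0.936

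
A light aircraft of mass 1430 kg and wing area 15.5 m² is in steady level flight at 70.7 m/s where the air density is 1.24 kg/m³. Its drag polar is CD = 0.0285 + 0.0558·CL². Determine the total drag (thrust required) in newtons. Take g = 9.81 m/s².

In steady level flight, lift balances weight: W = mg = 1430 × 9.81 = 14028 N.
q = ½ρv² = ½ × 1.24 × 70.7² = 3099 Pa.
CL = W/(q·S) = 14028 / (3099 × 15.5) = 0.292.
CD = 0.0285 + 0.0558 × 0.292² = 0.03326.
D = q·S·CD = 3099 × 15.5 × 0.03326 = 1598 N

D = 1600 N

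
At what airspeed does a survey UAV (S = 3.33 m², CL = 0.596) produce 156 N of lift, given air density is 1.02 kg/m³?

v = 12.4 m/s

L = ½ρv²S·CL ⇒ v = √(2L/(ρ·S·CL))
v = √(2 × 156 / (1.02 × 3.33 × 0.596)) = √154.1 = 12.4 m/s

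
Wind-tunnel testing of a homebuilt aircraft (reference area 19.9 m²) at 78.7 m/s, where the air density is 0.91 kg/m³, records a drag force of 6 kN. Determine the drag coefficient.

From D = ½ρv²S·CD, rearranging gives CD = 2D/(ρv²S).
CD = 2 × 6000 / (0.91 × 78.7² × 19.9) = 0.107

CD = 0.107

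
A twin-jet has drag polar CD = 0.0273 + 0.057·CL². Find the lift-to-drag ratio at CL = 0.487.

CD = 0.0273 + 0.057 × 0.487² = 0.04082
L/D = CL/CD = 0.487 / 0.04082 = 11.9

L/D = 11.9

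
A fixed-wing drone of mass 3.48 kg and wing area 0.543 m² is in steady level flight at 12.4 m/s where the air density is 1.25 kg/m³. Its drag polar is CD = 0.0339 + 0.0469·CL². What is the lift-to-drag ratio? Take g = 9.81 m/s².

L/D = 12.1

Level flight ⇒ L = W = m·g = 3.48 × 9.81 = 34.139 N.
Dynamic pressure q = 0.5 × 1.25 × 12.4² = 96.1 Pa.
Required CL = L/(qS) = 34.139/(96.1·0.543) = 0.6542.
CD = 0.0339 + 0.0469 × 0.6542² = 0.05397.
L/D = CL/CD = 0.6542 / 0.05397 = 12.1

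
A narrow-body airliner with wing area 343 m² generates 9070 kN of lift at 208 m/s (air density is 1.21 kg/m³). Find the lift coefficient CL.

CL = 1.01

From L = ½ρv²S·CL, rearranging gives CL = 2L/(ρv²S).
CL = 2 × 9.07×10^6 / (1.21 × 208² × 343) = 1.01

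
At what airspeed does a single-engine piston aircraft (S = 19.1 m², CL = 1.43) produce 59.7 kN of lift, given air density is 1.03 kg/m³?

v = 65.1 m/s

L = ½ρv²S·CL ⇒ v = √(2L/(ρ·S·CL))
v = √(2 × 59700 / (1.03 × 19.1 × 1.43)) = √4244 = 65.1 m/s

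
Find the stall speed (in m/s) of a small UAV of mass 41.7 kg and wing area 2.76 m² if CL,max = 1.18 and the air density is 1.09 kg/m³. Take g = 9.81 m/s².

V_stall = 15.2 m/s

Stall occurs when L = W at CL,max. W = mg = 41.7 × 9.81 = 409.1 N.
V_stall = √(2W/(ρ·S·CL,max)) = √(2 × 409.1 / (1.09 × 2.76 × 1.18))
V_stall = √230.5 = 15.2 m/s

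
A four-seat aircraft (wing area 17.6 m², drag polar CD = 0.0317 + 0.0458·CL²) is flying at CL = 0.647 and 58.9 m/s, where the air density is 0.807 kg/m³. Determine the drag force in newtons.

CD = 0.0317 + 0.0458 × 0.647² = 0.05087
D = ½ρv²S·CD = ½ × 0.807 × 58.9² × 17.6 × 0.05087 = 1250 N

D = 1250 N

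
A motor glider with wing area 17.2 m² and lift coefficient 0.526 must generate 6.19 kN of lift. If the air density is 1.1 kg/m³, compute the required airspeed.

L = ½ρv²S·CL ⇒ v = √(2L/(ρ·S·CL))
v = √(2 × 6190 / (1.1 × 17.2 × 0.526)) = √1244 = 35.3 m/s

v = 35.3 m/s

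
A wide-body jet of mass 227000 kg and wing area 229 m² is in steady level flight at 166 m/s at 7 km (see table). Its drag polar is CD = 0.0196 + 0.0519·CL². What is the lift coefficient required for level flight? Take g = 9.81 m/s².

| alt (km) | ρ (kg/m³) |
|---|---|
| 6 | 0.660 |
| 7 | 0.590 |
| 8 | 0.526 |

At 7 km, from the table: ρ = 0.590 kg/m³.
Weight W = mg = 227000 × 9.81 = 2.2269×10^6 N; in level flight L = W.
Dynamic pressure q = 0.5 × 0.59 × 166² = 8129 Pa.
CL = W/(q·S) = 2.2269×10^6 / (8129 × 229) = 1.196.

CL = 1.2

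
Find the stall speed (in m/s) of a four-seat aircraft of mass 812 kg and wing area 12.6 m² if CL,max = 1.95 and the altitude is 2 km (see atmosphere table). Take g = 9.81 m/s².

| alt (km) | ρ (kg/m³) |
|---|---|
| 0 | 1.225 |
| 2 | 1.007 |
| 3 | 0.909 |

V_stall = 25.4 m/s

At 2 km, from the table: ρ = 1.007 kg/m³.
Weight W = mg = 812 × 9.81 = 7966 N.
From L = ½ρV²S·CL,max = W: V_stall = √(2W/(ρSCL,max)) = √(2·7966/(1.007·12.6·1.95))
V_stall = √643.9 = 25.4 m/s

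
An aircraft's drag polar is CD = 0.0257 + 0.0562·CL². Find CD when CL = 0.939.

CD = 0.0257 + 0.0562 × 0.939² = 0.0257 + 0.04955 = 0.0753

CD = 0.0753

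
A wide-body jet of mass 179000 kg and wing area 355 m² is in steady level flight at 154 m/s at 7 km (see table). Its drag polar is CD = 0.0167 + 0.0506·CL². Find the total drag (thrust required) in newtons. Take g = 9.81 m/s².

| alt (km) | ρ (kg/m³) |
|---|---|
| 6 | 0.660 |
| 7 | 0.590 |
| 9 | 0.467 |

D = 1.04×10^5 N

At 7 km, from the table: ρ = 0.590 kg/m³.
Weight W = mg = 179000 × 9.81 = 1.756×10^6 N; in level flight L = W.
q = ½ρv² = ½ × 0.59 × 154² = 6996 Pa.
CL = 2W/(ρv²S) = 2×1.756×10^6/(0.59×154²×355) = 0.707.
CD = 0.0167 + 0.0506 × 0.707² = 0.04199.
D = q·S·CD = 6996 × 355 × 0.04199 = 1.043×10^5 N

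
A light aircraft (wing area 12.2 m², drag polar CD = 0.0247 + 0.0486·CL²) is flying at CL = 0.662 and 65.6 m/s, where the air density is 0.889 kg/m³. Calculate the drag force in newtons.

CD = 0.0247 + 0.0486 × 0.662² = 0.046
D = ½ρv²S·CD = ½ × 0.889 × 65.6² × 12.2 × 0.046 = 1070 N

D = 1070 N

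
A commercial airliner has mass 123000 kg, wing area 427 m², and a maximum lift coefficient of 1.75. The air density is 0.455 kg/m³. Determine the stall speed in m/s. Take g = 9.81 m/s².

Stall occurs when L = W at CL,max. W = mg = 123000 × 9.81 = 1.207×10^6 N.
From L = ½ρV²S·CL,max = W: V_stall = √(2W/(ρSCL,max)) = √(2·1.207×10^6/(0.455·427·1.75))
V_stall = √7098 = 84.2 m/s

V_stall = 84.2 m/s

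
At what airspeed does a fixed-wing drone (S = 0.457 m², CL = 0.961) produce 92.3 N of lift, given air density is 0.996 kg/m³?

L = ½ρv²S·CL ⇒ v = √(2L/(ρ·S·CL))
v = √(2 × 92.3 / (0.996 × 0.457 × 0.961)) = √422 = 20.5 m/s

v = 20.5 m/s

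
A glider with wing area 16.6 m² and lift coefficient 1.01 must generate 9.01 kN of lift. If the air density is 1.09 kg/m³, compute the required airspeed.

v = 31.4 m/s

L = ½ρv²S·CL ⇒ v = √(2L/(ρ·S·CL))
v = √(2 × 9010 / (1.09 × 16.6 × 1.01)) = √986 = 31.4 m/s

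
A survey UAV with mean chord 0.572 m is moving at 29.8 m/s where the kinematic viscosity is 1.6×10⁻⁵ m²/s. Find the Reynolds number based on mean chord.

Re = v·c/ν = 29.8 × 0.572 / (1.6×10⁻⁵) = 1.07×10^6

Re = 1.07×10^6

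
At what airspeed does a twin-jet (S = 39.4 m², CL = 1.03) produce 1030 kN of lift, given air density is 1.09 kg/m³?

v = 216 m/s

L = ½ρv²S·CL ⇒ v = √(2L/(ρ·S·CL))
v = √(2 × 1.03×10^6 / (1.09 × 39.4 × 1.03)) = √46570 = 216 m/s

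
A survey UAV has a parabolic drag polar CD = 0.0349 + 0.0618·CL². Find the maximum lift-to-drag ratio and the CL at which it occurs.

(L/D)max = 10.8, at CL = 0.751

For CD = CD0 + K·CL², (L/D)max occurs at CL* = √(CD0/K) and equals 1/(2√(K·CD0)).
(L/D)max = 1/(2√(0.0618 × 0.0349)) = 1/(2 × 0.04644) = 10.8
CL* = √(0.0349/0.0618) = 0.751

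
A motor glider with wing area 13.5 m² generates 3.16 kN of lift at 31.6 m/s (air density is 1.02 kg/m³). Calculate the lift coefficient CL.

From L = ½ρv²S·CL, rearranging gives CL = 2L/(ρv²S).
CL = 2 × 3160 / (1.02 × 31.6² × 13.5) = 0.46

CL = 0.46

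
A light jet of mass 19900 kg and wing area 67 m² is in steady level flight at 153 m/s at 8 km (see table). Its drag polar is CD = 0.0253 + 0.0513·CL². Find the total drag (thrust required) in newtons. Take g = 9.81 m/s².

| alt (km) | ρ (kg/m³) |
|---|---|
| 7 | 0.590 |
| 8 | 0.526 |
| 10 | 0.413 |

At 8 km, from the table: ρ = 0.526 kg/m³.
Level flight ⇒ L = W = m·g = 19900 × 9.81 = 1.9522×10^5 N.
q = ½ρv² = ½ × 0.526 × 153² = 6157 Pa.
CL = 2W/(ρv²S) = 2×1.9522×10^5/(0.526×153²×67) = 0.4733.
CD = 0.0253 + 0.0513 × 0.4733² = 0.03679.
D = q·S·CD = 6157 × 67 × 0.03679 = 15180 N

D = 15200 N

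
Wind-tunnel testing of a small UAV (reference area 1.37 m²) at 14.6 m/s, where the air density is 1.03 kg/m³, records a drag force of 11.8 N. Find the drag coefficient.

From D = ½ρv²S·CD, rearranging gives CD = 2D/(ρv²S).
CD = 2 × 11.8 / (1.03 × 14.6² × 1.37) = 0.0785

CD = 0.0785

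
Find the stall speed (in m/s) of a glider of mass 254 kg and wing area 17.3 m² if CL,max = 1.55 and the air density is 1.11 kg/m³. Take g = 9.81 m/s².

V_stall = 12.9 m/s

Weight W = mg = 254 × 9.81 = 2492 N.
From L = ½ρV²S·CL,max = W: V_stall = √(2W/(ρSCL,max)) = √(2·2492/(1.11·17.3·1.55))
V_stall = √167.4 = 12.9 m/s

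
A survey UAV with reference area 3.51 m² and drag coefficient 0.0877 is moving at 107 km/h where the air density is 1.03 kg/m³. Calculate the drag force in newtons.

Convert speed: v = 107 km/h ÷ 3.6 = 29.72 m/s.
Dynamic pressure q = ½ρv² = ½ × 1.03 × 29.72² = 455 Pa.
D = q·S·CD = 455 × 3.51 × 0.0877 = 140 N

D = 140 N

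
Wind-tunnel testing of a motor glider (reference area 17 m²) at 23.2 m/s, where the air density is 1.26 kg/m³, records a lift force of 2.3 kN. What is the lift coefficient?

From L = ½ρv²S·CL, rearranging gives CL = 2L/(ρv²S).
CL = 2 × 2300 / (1.26 × 23.2² × 17) = 0.399

CL = 0.399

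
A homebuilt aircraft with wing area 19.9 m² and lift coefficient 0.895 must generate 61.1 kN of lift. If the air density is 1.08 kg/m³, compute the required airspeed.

v = 79.7 m/s

L = ½ρv²S·CL ⇒ v = √(2L/(ρ·S·CL))
v = √(2 × 61100 / (1.08 × 19.9 × 0.895)) = √6353 = 79.7 m/s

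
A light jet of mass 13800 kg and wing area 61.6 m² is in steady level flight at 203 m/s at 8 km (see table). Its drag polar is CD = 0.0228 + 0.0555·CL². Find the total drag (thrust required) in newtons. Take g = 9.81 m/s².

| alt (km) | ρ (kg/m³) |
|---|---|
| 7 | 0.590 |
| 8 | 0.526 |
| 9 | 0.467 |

At 8 km, from the table: ρ = 0.526 kg/m³.
Level flight ⇒ L = W = m·g = 13800 × 9.81 = 1.3538×10^5 N.
Dynamic pressure q = 0.5 × 0.526 × 203² = 10840 Pa.
Required CL = L/(qS) = 1.3538×10^5/(10840·61.6) = 0.2028.
CD = 0.0228 + 0.0555 × 0.2028² = 0.02508.
D = q·S·CD = 10840 × 61.6 × 0.02508 = 16750 N

D = 16700 N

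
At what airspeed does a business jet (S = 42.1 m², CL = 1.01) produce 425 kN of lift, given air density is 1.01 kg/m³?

v = 141 m/s

L = ½ρv²S·CL ⇒ v = √(2L/(ρ·S·CL))
v = √(2 × 4.25×10^5 / (1.01 × 42.1 × 1.01)) = √19790 = 141 m/s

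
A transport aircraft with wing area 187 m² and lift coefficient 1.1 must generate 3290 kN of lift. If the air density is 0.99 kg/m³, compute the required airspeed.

L = ½ρv²S·CL ⇒ v = √(2L/(ρ·S·CL))
v = √(2 × 3.29×10^6 / (0.99 × 187 × 1.1)) = √32310 = 180 m/s

v = 180 m/s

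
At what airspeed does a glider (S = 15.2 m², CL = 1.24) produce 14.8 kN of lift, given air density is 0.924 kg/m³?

L = ½ρv²S·CL ⇒ v = √(2L/(ρ·S·CL))
v = √(2 × 14800 / (0.924 × 15.2 × 1.24)) = √1700 = 41.2 m/s

v = 41.2 m/s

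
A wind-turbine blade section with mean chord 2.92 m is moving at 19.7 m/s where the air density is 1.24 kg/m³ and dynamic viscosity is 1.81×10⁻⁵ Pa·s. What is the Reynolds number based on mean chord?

Re = 3.94×10^6

Re = ρ·v·c/μ = 1.24 × 19.7 × 2.92 / (1.81×10⁻⁵) = 3.94×10^6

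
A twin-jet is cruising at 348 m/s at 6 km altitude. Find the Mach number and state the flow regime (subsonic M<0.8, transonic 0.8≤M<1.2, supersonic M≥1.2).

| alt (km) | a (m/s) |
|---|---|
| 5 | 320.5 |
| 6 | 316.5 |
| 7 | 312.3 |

M = 1.1 (transonic)

At 6 km, from the table: a = 316.5 m/s.
M = v/a = 348 / 316.5 = 1.1
M = 1.1 → transonic.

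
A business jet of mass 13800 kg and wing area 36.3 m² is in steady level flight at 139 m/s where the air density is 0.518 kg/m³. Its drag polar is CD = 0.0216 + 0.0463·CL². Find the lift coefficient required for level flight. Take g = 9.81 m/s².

CL = 0.745

Weight W = mg = 13800 × 9.81 = 1.3538×10^5 N; in level flight L = W.
Dynamic pressure q = 0.5 × 0.518 × 139² = 5004 Pa.
CL = 2W/(ρv²S) = 2×1.3538×10^5/(0.518×139²×36.3) = 0.7453.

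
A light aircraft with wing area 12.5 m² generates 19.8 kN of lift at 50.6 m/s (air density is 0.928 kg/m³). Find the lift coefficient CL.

From L = ½ρv²S·CL, rearranging gives CL = 2L/(ρv²S).
CL = 2 × 19800 / (0.928 × 50.6² × 12.5) = 1.33

CL = 1.33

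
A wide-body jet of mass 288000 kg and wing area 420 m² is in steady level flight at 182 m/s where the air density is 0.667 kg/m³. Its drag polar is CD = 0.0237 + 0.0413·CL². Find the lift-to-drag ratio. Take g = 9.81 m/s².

Level flight ⇒ L = W = m·g = 288000 × 9.81 = 2.8253×10^6 N.
q = ½ρv² = ½ × 0.667 × 182² = 11050 Pa.
CL = W/(q·S) = 2.8253×10^6 / (11050 × 420) = 0.6089.
CD = 0.0237 + 0.0413 × 0.6089² = 0.03901.
L/D = CL/CD = 0.6089 / 0.03901 = 15.6

L/D = 15.6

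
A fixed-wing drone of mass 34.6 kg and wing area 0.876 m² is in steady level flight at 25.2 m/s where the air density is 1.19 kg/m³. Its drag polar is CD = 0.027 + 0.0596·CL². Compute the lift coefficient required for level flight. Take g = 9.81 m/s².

CL = 1.03

Weight W = mg = 34.6 × 9.81 = 339.43 N; in level flight L = W.
Dynamic pressure q = 0.5 × 1.19 × 25.2² = 377.8 Pa.
Required CL = L/(qS) = 339.43/(377.8·0.876) = 1.025.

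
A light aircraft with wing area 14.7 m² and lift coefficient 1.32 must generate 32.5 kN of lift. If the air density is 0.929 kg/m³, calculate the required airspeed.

v = 60 m/s

L = ½ρv²S·CL ⇒ v = √(2L/(ρ·S·CL))
v = √(2 × 32500 / (0.929 × 14.7 × 1.32)) = √3606 = 60 m/s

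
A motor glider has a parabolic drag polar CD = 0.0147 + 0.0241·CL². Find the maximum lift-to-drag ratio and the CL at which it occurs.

For CD = CD0 + K·CL², (L/D)max occurs at CL* = √(CD0/K) and equals 1/(2√(K·CD0)).
(L/D)max = 1/(2√(0.0241 × 0.0147)) = 1/(2 × 0.01882) = 26.6
CL* = √(0.0147/0.0241) = 0.781

(L/D)max = 26.6, at CL = 0.781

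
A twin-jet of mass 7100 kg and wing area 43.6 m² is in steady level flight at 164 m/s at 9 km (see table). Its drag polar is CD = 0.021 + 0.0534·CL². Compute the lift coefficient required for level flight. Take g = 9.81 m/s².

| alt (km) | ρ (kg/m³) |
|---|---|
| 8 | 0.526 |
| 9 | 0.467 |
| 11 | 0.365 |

At 9 km, from the table: ρ = 0.467 kg/m³.
Weight W = mg = 7100 × 9.81 = 69651 N; in level flight L = W.
q = ½ρv² = ½ × 0.467 × 164² = 6280 Pa.
Required CL = L/(qS) = 69651/(6280·43.6) = 0.2544.

CL = 0.254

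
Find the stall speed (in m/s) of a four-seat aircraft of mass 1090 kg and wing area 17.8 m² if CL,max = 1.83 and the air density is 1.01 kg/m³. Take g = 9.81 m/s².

Stall occurs when L = W at CL,max. W = mg = 1090 × 9.81 = 10690 N.
From L = ½ρV²S·CL,max = W: V_stall = √(2W/(ρSCL,max)) = √(2·10690/(1.01·17.8·1.83))
V_stall = √650 = 25.5 m/s

V_stall = 25.5 m/s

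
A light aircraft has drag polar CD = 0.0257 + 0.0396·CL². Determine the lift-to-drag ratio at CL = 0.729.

CD = 0.0257 + 0.0396 × 0.729² = 0.04675
L/D = CL/CD = 0.729 / 0.04675 = 15.6

L/D = 15.6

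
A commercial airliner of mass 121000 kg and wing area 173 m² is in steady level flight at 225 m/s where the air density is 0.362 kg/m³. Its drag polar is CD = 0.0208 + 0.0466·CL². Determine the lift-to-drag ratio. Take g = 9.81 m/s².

Weight W = mg = 121000 × 9.81 = 1.187×10^6 N; in level flight L = W.
q = ½ρv² = ½ × 0.362 × 225² = 9163 Pa.
Required CL = L/(qS) = 1.187×10^6/(9163·173) = 0.7488.
CD = 0.0208 + 0.0466 × 0.7488² = 0.04693.
L/D = CL/CD = 0.7488 / 0.04693 = 16

L/D = 16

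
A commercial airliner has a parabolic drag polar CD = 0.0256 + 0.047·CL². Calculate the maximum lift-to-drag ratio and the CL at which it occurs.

For CD = CD0 + K·CL², (L/D)max occurs at CL* = √(CD0/K) and equals 1/(2√(K·CD0)).
(L/D)max = 1/(2√(0.047 × 0.0256)) = 1/(2 × 0.03469) = 14.4
CL* = √(0.0256/0.047) = 0.738

(L/D)max = 14.4, at CL = 0.738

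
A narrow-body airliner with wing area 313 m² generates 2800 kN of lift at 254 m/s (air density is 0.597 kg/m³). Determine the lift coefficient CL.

From L = ½ρv²S·CL, rearranging gives CL = 2L/(ρv²S).
CL = 2 × 2.8×10^6 / (0.597 × 254² × 313) = 0.465

CL = 0.465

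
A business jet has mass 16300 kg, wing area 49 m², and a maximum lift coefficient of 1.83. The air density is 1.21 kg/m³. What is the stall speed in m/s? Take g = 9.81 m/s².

V_stall = 54.3 m/s

At stall, lift equals weight: L = W = m·g = 16300 × 9.81 = 1.599×10^5 N.
V_stall = √(2W/(ρ·S·CL,max)) = √(2 × 1.599×10^5 / (1.21 × 49 × 1.83))
V_stall = √2948 = 54.3 m/s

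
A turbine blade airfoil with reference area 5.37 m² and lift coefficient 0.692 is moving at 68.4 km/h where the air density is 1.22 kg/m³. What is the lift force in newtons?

Convert speed: v = 68.4 km/h ÷ 3.6 = 19 m/s.
Dynamic pressure q = ½ρv² = ½ × 1.22 × 19² = 220.2 Pa.
L = q·S·CL = 220.2 × 5.37 × 0.692 = 818 N

L = 818 N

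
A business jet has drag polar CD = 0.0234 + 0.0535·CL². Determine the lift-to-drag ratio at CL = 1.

CD = 0.0234 + 0.0535 × 1² = 0.0769
L/D = CL/CD = 1 / 0.0769 = 13

L/D = 13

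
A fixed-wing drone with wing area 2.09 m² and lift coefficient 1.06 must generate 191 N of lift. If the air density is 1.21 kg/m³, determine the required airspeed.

v = 11.9 m/s

L = ½ρv²S·CL ⇒ v = √(2L/(ρ·S·CL))
v = √(2 × 191 / (1.21 × 2.09 × 1.06)) = √142.5 = 11.9 m/s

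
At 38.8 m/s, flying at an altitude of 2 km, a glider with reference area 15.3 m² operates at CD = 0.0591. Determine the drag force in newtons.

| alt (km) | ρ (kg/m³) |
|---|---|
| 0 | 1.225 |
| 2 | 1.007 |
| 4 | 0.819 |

At 2 km, from the table: ρ = 1.007 kg/m³.
D = ½ρv²S·CD = ½ × 1.007 × 38.8² × 15.3 × 0.0591 = 685 N

D = 685 N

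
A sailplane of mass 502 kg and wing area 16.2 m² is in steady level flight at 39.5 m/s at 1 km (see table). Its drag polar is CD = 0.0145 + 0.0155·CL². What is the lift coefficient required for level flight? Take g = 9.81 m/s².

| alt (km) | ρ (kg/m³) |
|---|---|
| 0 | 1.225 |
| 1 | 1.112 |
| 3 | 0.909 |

CL = 0.35

At 1 km, from the table: ρ = 1.112 kg/m³.
Level flight ⇒ L = W = m·g = 502 × 9.81 = 4924.6 N.
q = ½ρv² = ½ × 1.112 × 39.5² = 867.5 Pa.
CL = W/(q·S) = 4924.6 / (867.5 × 16.2) = 0.3504.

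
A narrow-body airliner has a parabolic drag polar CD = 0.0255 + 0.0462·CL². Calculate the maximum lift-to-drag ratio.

For CD = CD0 + K·CL², (L/D)max occurs at CL* = √(CD0/K) and equals 1/(2√(K·CD0)).
(L/D)max = 1/(2√(0.0462 × 0.0255)) = 1/(2 × 0.03432) = 14.6

(L/D)max = 14.6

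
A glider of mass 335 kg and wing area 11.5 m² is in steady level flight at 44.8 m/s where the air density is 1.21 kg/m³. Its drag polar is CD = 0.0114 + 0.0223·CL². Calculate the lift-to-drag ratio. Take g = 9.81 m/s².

L/D = 18.6

Level flight ⇒ L = W = m·g = 335 × 9.81 = 3286.4 N.
Dynamic pressure q = 0.5 × 1.21 × 44.8² = 1214 Pa.
CL = 2W/(ρv²S) = 2×3286.4/(1.21×44.8²×11.5) = 0.2353.
CD = 0.0114 + 0.0223 × 0.2353² = 0.01264.
L/D = CL/CD = 0.2353 / 0.01264 = 18.6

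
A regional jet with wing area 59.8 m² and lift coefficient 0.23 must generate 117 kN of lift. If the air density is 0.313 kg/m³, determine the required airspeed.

v = 233 m/s

L = ½ρv²S·CL ⇒ v = √(2L/(ρ·S·CL))
v = √(2 × 1.17×10^5 / (0.313 × 59.8 × 0.23)) = √54360 = 233 m/s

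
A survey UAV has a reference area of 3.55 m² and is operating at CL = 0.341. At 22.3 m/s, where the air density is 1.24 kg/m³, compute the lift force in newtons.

L = ½ρv²S·CL = ½ × 1.24 × 22.3² × 3.55 × 0.341 = 373 N

L = 373 N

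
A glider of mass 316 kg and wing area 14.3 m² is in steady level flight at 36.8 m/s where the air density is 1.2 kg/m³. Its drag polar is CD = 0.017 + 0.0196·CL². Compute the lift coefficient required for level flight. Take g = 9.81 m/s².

CL = 0.267

Weight W = mg = 316 × 9.81 = 3100 N; in level flight L = W.
q = ½ρv² = ½ × 1.2 × 36.8² = 812.5 Pa.
CL = W/(q·S) = 3100 / (812.5 × 14.3) = 0.2668.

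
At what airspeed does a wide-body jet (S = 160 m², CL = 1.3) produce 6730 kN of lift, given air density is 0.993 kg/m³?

v = 255 m/s

L = ½ρv²S·CL ⇒ v = √(2L/(ρ·S·CL))
v = √(2 × 6.73×10^6 / (0.993 × 160 × 1.3)) = √65170 = 255 m/s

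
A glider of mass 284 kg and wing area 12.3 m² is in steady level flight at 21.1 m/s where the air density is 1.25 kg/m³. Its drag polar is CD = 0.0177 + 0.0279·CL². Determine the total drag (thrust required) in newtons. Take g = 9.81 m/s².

Weight W = mg = 284 × 9.81 = 2786 N; in level flight L = W.
Dynamic pressure q = 0.5 × 1.25 × 21.1² = 278.3 Pa.
CL = W/(q·S) = 2786 / (278.3 × 12.3) = 0.814.
CD = 0.0177 + 0.0279 × 0.814² = 0.03619.
D = q·S·CD = 278.3 × 12.3 × 0.03619 = 123.9 N

D = 124 N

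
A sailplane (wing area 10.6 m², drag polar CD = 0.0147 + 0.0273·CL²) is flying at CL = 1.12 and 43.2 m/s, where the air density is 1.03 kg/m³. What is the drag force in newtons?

CD = 0.0147 + 0.0273 × 1.12² = 0.04895
D = ½ρv²S·CD = ½ × 1.03 × 43.2² × 10.6 × 0.04895 = 499 N

D = 499 N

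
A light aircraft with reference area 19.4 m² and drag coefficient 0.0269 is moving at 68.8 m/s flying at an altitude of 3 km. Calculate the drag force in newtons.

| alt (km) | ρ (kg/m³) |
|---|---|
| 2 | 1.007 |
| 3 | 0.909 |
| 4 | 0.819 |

D = 1120 N

At 3 km, from the table: ρ = 0.909 kg/m³.
Dynamic pressure q = ½ρv² = ½ × 0.909 × 68.8² = 2151 Pa.
D = q·S·CD = 2151 × 19.4 × 0.0269 = 1120 N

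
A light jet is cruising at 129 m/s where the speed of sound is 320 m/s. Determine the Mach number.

M = 0.403

M = v/a = 129 / 320 = 0.403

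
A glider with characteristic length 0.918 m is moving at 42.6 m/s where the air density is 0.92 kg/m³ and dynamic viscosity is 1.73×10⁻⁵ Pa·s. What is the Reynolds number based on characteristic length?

Re = ρ·v·c/μ = 0.92 × 42.6 × 0.918 / (1.73×10⁻⁵) = 2.08×10^6

Re = 2.08×10^6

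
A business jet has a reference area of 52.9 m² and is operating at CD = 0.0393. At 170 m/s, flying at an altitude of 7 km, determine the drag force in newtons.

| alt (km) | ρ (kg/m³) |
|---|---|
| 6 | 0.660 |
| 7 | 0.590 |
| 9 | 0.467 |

At 7 km, from the table: ρ = 0.590 kg/m³.
Dynamic pressure q = ½ρv² = ½ × 0.59 × 170² = 8526 Pa.
D = q·S·CD = 8526 × 52.9 × 0.0393 = 17700 N ≈ 17.7 kN

D = 17700 N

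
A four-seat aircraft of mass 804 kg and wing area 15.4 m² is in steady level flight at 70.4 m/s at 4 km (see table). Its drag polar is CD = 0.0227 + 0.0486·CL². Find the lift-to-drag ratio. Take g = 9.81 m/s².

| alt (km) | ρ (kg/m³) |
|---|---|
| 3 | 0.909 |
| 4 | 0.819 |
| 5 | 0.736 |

At 4 km, from the table: ρ = 0.819 kg/m³.
Weight W = mg = 804 × 9.81 = 7887.2 N; in level flight L = W.
q = ½ρv² = ½ × 0.819 × 70.4² = 2030 Pa.
Required CL = L/(qS) = 7887.2/(2030·15.4) = 0.2524.
CD = 0.0227 + 0.0486 × 0.2524² = 0.02579.
L/D = CL/CD = 0.2524 / 0.02579 = 9.78

L/D = 9.78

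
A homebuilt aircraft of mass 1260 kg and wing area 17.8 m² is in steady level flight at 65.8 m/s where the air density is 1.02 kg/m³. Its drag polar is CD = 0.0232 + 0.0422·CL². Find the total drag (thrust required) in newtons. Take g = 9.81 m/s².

Weight W = mg = 1260 × 9.81 = 12361 N; in level flight L = W.
q = ½ρv² = ½ × 1.02 × 65.8² = 2208 Pa.
Required CL = L/(qS) = 12361/(2208·17.8) = 0.3145.
CD = 0.0232 + 0.0422 × 0.3145² = 0.02737.
D = q·S·CD = 2208 × 17.8 × 0.02737 = 1076 N

D = 1080 N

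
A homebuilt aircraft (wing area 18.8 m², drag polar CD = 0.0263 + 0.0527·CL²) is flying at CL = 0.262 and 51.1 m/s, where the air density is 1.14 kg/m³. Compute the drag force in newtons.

D = 837 N

CD = 0.0263 + 0.0527 × 0.262² = 0.02992
D = ½ρv²S·CD = ½ × 1.14 × 51.1² × 18.8 × 0.02992 = 837 N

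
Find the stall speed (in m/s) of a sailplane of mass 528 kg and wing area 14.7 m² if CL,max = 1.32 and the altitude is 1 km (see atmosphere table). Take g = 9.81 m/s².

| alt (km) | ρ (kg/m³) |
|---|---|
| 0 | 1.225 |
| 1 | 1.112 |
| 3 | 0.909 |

V_stall = 21.9 m/s

At 1 km, from the table: ρ = 1.112 kg/m³.
Weight W = mg = 528 × 9.81 = 5180 N.
From L = ½ρV²S·CL,max = W: V_stall = √(2W/(ρSCL,max)) = √(2·5180/(1.112·14.7·1.32))
V_stall = √480.1 = 21.9 m/s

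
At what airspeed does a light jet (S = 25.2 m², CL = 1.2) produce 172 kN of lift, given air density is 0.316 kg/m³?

v = 190 m/s

L = ½ρv²S·CL ⇒ v = √(2L/(ρ·S·CL))
v = √(2 × 1.72×10^5 / (0.316 × 25.2 × 1.2)) = √36000 = 190 m/s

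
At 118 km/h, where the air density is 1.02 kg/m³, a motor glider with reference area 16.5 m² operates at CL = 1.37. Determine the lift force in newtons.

Convert speed: v = 118 km/h ÷ 3.6 = 32.78 m/s.
L = ½ρv²S·CL = ½ × 1.02 × 32.78² × 16.5 × 1.37 = 12400 N ≈ 12.4 kN

L = 12400 N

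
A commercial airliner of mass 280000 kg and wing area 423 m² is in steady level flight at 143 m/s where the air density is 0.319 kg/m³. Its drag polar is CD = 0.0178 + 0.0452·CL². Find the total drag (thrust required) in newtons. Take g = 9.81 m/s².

D = 2.72×10^5 N

In steady level flight, lift balances weight: W = mg = 280000 × 9.81 = 2.7468×10^6 N.
q = ½ρv² = ½ × 0.319 × 143² = 3262 Pa.
CL = W/(q·S) = 2.7468×10^6 / (3262 × 423) = 1.991.
CD = 0.0178 + 0.0452 × 1.991² = 0.197.
D = q·S·CD = 3262 × 423 × 0.197 = 2.717×10^5 N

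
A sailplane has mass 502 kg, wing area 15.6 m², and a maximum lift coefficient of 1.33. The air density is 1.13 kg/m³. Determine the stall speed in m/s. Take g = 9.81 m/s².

At stall, lift equals weight: L = W = m·g = 502 × 9.81 = 4925 N.
V_stall = √(2W/(ρ·S·CL,max)) = √(2 × 4925 / (1.13 × 15.6 × 1.33))
V_stall = √420.1 = 20.5 m/s

V_stall = 20.5 m/s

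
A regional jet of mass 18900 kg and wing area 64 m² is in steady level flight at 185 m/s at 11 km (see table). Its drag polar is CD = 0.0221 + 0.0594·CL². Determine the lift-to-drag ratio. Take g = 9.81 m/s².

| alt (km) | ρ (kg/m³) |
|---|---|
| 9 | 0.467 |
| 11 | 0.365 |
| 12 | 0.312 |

L/D = 13.3

At 11 km, from the table: ρ = 0.365 kg/m³.
Weight W = mg = 18900 × 9.81 = 1.8541×10^5 N; in level flight L = W.
q = ½ρv² = ½ × 0.365 × 185² = 6246 Pa.
Required CL = L/(qS) = 1.8541×10^5/(6246·64) = 0.4638.
CD = 0.0221 + 0.0594 × 0.4638² = 0.03488.
L/D = CL/CD = 0.4638 / 0.03488 = 13.3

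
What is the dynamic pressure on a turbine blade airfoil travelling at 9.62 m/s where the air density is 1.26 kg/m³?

q = 58.3 Pa

q = ½ρv² = ½ × 1.26 × 9.62² = 58.3 Pa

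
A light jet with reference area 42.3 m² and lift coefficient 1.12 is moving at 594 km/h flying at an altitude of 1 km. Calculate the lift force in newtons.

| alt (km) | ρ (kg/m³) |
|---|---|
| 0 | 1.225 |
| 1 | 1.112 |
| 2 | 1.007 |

L = 7.17×10^5 N

At 1 km, from the table: ρ = 1.112 kg/m³.
Convert speed: v = 594 km/h ÷ 3.6 = 165 m/s.
Dynamic pressure q = ½ρv² = ½ × 1.112 × 165² = 15140 Pa.
L = q·S·CL = 15140 × 42.3 × 1.12 = 7.17×10^5 N ≈ 717 kN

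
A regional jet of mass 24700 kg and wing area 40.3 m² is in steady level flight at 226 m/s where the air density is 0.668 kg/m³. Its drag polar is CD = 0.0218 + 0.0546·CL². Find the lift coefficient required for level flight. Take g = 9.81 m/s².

Weight W = mg = 24700 × 9.81 = 2.4231×10^5 N; in level flight L = W.
q = ½ρv² = ½ × 0.668 × 226² = 17060 Pa.
Required CL = L/(qS) = 2.4231×10^5/(17060·40.3) = 0.3525.

CL = 0.352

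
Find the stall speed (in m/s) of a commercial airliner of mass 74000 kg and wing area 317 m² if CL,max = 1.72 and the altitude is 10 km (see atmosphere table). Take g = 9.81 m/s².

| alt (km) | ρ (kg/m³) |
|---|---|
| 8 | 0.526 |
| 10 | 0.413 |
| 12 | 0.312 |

At 10 km, from the table: ρ = 0.413 kg/m³.
At stall, lift equals weight: L = W = m·g = 74000 × 9.81 = 7.259×10^5 N.
V_stall = √(2W/(ρ·S·CL,max)) = √(2 × 7.259×10^5 / (0.413 × 317 × 1.72))
V_stall = √6448 = 80.3 m/s

V_stall = 80.3 m/s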